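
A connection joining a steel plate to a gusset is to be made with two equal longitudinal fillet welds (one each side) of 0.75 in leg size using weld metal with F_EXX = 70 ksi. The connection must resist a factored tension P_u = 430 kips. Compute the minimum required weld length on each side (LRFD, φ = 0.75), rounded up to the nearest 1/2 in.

L = 13 in on each side

Throat t_e = 0.707 × 0.75 = 0.5302 in.
φr_n = 0.75 × 0.6 × 70 × 0.5302 = 16.7 kips/in.
L_req = P_u / φr_n = 430 / 16.7 = 25.74 in total.
Per side: 25.74 / 2 = 12.87 in.
Round up → use L = 13 in on each side.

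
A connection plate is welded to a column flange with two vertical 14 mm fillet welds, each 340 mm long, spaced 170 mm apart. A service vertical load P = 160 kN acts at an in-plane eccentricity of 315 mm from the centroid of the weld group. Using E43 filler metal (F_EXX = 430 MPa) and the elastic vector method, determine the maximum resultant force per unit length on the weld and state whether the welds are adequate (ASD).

Total weld length L_w = 680 mm. Treat welds as unit-width lines.
Polar moment about centroid: J = 2[d³/12 + d(b/2)²] = 2[340³/12 + 340×85²] = 11460000 mm³.
Direct shear f_v = P/L_w = 160×10³ / 680 = 235.3 N/mm (vertical).
Torsion M = P·e = 160×10³ × 315 = 50400000 N·mm.
Critical point at (x, y) = (85, 170) from centroid. f_tx = M·y/J = 747.4 N/mm; f_ty = M·x/J = 373.7 N/mm.
Resultant f_max = √[f_tx² + (f_v + f_ty)²] = √[747.4² + (235.3 + 373.7)²] = 964.1 N/mm.
Capacity per unit length: r_n/Ω = (1/2.0) × 0.6 × 430 × (0.707 × 14) = 1277 N/mm.
964.1 ≤ 1277 → adequate.

f_max ≈ 964 N/mm; adequate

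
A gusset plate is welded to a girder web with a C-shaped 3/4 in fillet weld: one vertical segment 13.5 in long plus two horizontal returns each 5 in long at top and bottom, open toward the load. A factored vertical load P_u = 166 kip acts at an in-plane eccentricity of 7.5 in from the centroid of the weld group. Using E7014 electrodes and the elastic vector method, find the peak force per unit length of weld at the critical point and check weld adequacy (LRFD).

E70XX → F_EXX = 70 ksi.
Total weld length L_w = 23.5 in. Treat welds as unit-width lines.
Centroid: x̄ = 2×5×2.5 / 23.5 = 1.064 in from the vertical weld.
Polar moment about centroid: J = I_x + I_y = [13.5³/12 + 2×5×6.75²] + [13.5×1.064² + 2(5³/12 + 5×1.436²)] = 717.4 in³.
Direct shear f_v = P/L_w = 166 / 23.5 = 7.064 kip/in (vertical).
Torsion M = P·e = 166 × 7.5 = 1245 kip·in.
Critical point at (x, y) = (3.936, 6.75) from centroid. f_tx = M·y/J = 11.71 kip/in; f_ty = M·x/J = 6.831 kip/in.
Resultant f_max = √[f_tx² + (f_v + f_ty)²] = √[11.71² + (7.064 + 6.831)²] = 18.17 kip/in.
Capacity per unit length: φr_n = 0.75 × 0.6 × 70 × (0.707 × 0.75) = 16.7 kip/in.
18.17 > 16.7 → NOT adequate.

f_max ≈ 18.2 kip/in; NOT adequate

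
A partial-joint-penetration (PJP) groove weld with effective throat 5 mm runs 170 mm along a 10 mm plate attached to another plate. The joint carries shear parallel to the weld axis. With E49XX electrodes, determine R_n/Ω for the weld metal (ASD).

R_n/Ω ≈ 125 kN

E49XX → F_EXX = 490 MPa.
Effective throat (given) t_e = 5 mm.
A_we = 5 × 170 = 850 mm².
F_nw = 0.6 F_EXX = 294 MPa.
R_n/Ω = (294 × 850) / 2.0 × 10⁻³ = 125 kN.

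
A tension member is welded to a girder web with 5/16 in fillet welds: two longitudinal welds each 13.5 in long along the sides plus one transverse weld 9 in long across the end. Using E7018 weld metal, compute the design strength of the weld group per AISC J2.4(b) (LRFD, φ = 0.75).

φR_n ≈ 254 kips

E70XX → F_EXX = 70 ksi.
t_e = 0.707 × 0.3125 = 0.2209 in.
R_nwl = 0.6 × 70 × 0.2209 × 27 = 250.5 kips (longitudinal, 2 welds).
R_nwt = 0.6 × 70 × 0.2209 × 9 = 83.51 kips (transverse, base value).
(i) R_nwl + R_nwt = 334.1 kips; (ii) 0.85 R_nwl + 1.5 R_nwt = 338.2 kips.
R_n = max = 338.2 kips [governs: (ii)]; φR_n = 253.7 kips.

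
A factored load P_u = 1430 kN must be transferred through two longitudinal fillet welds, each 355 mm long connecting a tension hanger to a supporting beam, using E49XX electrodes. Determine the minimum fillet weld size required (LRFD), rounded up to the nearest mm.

E49XX → F_EXX = 490 MPa.
Total weld length L = 710 mm.
Required throat t_e = P_u / (φ × 0.6 F_EXX × L) = 1430 / (0.75 × 0.6 × 490 × 710 × 10⁻³) = 9.134 mm.
Required leg w = t_e / 0.707 = 12.92 mm → use 13 mm.

w = 13 mm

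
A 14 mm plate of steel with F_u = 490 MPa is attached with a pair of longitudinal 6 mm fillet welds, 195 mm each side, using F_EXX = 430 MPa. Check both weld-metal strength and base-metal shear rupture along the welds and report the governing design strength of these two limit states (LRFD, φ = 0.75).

φR_n ≈ 320 kN (weld metal governs)

t_e = 0.707 × 6 = 4.242 mm; L = 390 mm.
Weld metal: φR_n = 0.75 × 0.6 × 430 × 4.242 × 390 × 10⁻³ = 320.1 kN.
Base metal (shear rupture): φR_n = 0.75 × 0.6 × 490 × 14 × 390 × 10⁻³ = 1204 kN.
Governing: weld metal.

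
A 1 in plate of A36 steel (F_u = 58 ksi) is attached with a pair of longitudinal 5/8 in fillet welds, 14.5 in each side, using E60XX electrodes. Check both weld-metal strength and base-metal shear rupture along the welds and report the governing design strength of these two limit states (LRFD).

E60XX → F_EXX = 60 ksi.
t_e = 0.707 × 0.625 = 0.4419 in; L = 29 in.
Weld metal: φR_n = 0.75 × 0.6 × 60 × 0.4419 × 29 = 346 kips.
Base metal (shear rupture): φR_n = 0.75 × 0.6 × 58 × 1 × 29 = 756.9 kips.
Governing: weld metal.

φR_n ≈ 346 kips (weld metal governs)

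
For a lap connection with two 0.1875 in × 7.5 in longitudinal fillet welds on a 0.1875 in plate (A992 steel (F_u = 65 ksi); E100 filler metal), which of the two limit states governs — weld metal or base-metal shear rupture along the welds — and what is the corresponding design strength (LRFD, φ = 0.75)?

φR_n ≈ 82.3 kip (base-metal shear rupture governs)

E100XX → F_EXX = 100 ksi.
t_e = 0.707 × 0.1875 = 0.1326 in; L = 15 in.
Weld metal: φR_n = 0.75 × 0.6 × 100 × 0.1326 × 15 = 89.48 kip.
Base metal (shear rupture): φR_n = 0.75 × 0.6 × 65 × 0.1875 × 15 = 82.27 kip.
Governing: base-metal shear rupture.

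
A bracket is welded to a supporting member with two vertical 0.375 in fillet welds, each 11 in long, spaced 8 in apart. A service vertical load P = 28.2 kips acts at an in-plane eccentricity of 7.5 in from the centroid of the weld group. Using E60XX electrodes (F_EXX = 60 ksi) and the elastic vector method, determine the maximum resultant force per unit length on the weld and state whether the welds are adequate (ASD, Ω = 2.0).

f_max ≈ 3.42 kip/in; adequate

Total weld length L_w = 22 in. Treat welds as unit-width lines.
Polar moment about centroid: J = 2[d³/12 + d(b/2)²] = 2[11³/12 + 11×4²] = 573.8 in³.
Direct shear f_v = P/L_w = 28.2 / 22 = 1.282 kip/in (vertical).
Torsion M = P·e = 28.2 × 7.5 = 211.5 kip·in.
Critical point at (x, y) = (4, 5.5) from centroid. f_tx = M·y/J = 2.027 kip/in; f_ty = M·x/J = 1.474 kip/in.
Resultant f_max = √[f_tx² + (f_v + f_ty)²] = √[2.027² + (1.282 + 1.474)²] = 3.421 kip/in.
Capacity per unit length: r_n/Ω = (1/2.0) × 0.6 × 60 × (0.707 × 0.375) = 4.772 kip/in.
3.421 ≤ 4.772 → adequate.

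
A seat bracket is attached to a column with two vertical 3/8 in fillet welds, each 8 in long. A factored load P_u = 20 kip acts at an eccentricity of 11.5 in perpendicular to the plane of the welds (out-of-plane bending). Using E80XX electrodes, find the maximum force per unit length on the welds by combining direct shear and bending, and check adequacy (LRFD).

f_max ≈ 10.9 kip/in; NOT adequate

E80XX → F_EXX = 80 ksi.
L_w = 2 × 8 = 16 in; section modulus (unit throat) S = 2 × L²/6 = 21.33 in².
Direct shear f_v = P/L_w = 20/16 = 1.25 kip/in.
Moment M = P × e = 20 × 11.5 = 230 kip·in; bending f_b = M/S = 10.78 kip/in.
f_max = √(f_v² + f_b²) = √(1.25² + 10.78²) = 10.85 kip/in.
φr_n = 0.75 × 0.6 × 80 × (0.707 × 0.375) = 9.544 kip/in → NOT adequate.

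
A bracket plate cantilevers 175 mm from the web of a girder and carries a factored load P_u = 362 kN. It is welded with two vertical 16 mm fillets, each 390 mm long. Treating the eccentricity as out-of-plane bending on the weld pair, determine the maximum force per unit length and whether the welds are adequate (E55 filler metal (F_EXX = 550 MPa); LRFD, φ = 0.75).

L_w = 2 × 390 = 780 mm; section modulus (unit throat) S = 2 × L²/6 = 50700 mm².
Direct shear f_v = P/L_w = 362×10³/780 = 464.1 N/mm.
Moment M = P × e = 362×10³ × 175 = 63350000 N·mm; bending f_b = M/S = 1250 N/mm.
f_max = √(f_v² + f_b²) = √(464.1² + 1250²) = 1333 N/mm.
φr_n = 0.75 × 0.6 × 550 × (0.707 × 16) = 2800 N/mm → adequate.

f_max ≈ 1330 N/mm; adequate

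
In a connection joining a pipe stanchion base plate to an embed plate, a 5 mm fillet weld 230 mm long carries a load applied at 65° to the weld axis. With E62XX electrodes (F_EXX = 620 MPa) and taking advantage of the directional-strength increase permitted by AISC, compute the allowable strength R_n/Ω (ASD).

R_n/Ω ≈ 216 kN

t_e = 0.707 × 5 = 3.535 mm; A_we = 3.535 × 230 = 813 mm².
Directional factor: 1.0 + 0.5 sin^1.5(65°) = 1.431.
F_nw = 0.6 × 620 × 1.431 = 532.5 MPa.
R_n/Ω = (532.5 × 813) / 2.0 × 10⁻³ = 216.5 kN.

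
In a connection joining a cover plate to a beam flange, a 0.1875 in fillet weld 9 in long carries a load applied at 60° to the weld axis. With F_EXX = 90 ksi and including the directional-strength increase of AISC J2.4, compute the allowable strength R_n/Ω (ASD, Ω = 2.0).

t_e = 0.707 × 0.1875 = 0.1326 in; A_we = 0.1326 × 9 = 1.193 in².
Directional factor: 1.0 + 0.5 sin^1.5(60°) = 1.403.
F_nw = 0.6 × 90 × 1.403 = 75.76 ksi.
R_n/Ω = (75.76 × 1.193) / 2.0 = 45.19 kip.

R_n/Ω ≈ 45.2 kip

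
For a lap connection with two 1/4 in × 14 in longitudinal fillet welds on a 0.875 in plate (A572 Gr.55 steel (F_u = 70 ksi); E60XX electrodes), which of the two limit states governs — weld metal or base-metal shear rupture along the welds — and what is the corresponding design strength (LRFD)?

φR_n ≈ 134 kips (weld metal governs)

E60XX → F_EXX = 60 ksi.
t_e = 0.707 × 0.25 = 0.1767 in; L = 28 in.
Weld metal: φR_n = 0.75 × 0.6 × 60 × 0.1767 × 28 = 133.6 kips.
Base metal (shear rupture): φR_n = 0.75 × 0.6 × 70 × 0.875 × 28 = 771.8 kips.
Governing: weld metal.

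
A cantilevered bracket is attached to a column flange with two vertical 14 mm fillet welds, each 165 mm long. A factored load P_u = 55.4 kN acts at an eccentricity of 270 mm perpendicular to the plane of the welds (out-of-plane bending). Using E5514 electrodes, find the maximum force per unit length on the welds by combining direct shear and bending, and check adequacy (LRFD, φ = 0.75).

E55XX → F_EXX = 550 MPa.
L_w = 2 × 165 = 330 mm; section modulus (unit throat) S = 2 × L²/6 = 9075 mm².
Direct shear f_v = P/L_w = 55.4×10³/330 = 167.9 N/mm.
Moment M = P × e = 55.4×10³ × 270 = 14958000 N·mm; bending f_b = M/S = 1648 N/mm.
f_max = √(f_v² + f_b²) = √(167.9² + 1648²) = 1657 N/mm.
φr_n = 0.75 × 0.6 × 550 × (0.707 × 14) = 2450 N/mm → adequate.

f_max ≈ 1660 N/mm; adequate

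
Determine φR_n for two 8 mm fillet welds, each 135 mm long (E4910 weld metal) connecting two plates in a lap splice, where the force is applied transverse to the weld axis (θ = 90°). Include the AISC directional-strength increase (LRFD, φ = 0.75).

φR_n ≈ 505 kN

E49XX → F_EXX = 490 MPa.
t_e = 0.707 × 8 = 5.656 mm; A_we = 5.656 × 270 = 1527 mm².
Directional factor: 1.0 + 0.5 sin^1.5(90°) = 1.5.
F_nw = 0.6 × 490 × 1.5 = 441 MPa.
φR_n = 0.75 × 441 × 1527 × 10⁻³ = 505.1 kN.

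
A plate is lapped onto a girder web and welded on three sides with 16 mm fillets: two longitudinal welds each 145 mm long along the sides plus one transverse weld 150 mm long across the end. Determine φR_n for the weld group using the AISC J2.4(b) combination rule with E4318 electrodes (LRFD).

E43XX → F_EXX = 430 MPa.
t_e = 0.707 × 16 = 11.31 mm.
R_nwl = 0.6 × 430 × 11.31 × 290 × 10⁻³ = 846.4 kN (longitudinal, 2 welds).
R_nwt = 0.6 × 430 × 11.31 × 150 × 10⁻³ = 437.8 kN (transverse, base value).
(i) R_nwl + R_nwt = 1284 kN; (ii) 0.85 R_nwl + 1.5 R_nwt = 1376 kN.
R_n = max = 1376 kN [governs: (ii)]; φR_n = 1032 kN.

φR_n ≈ 1030 kN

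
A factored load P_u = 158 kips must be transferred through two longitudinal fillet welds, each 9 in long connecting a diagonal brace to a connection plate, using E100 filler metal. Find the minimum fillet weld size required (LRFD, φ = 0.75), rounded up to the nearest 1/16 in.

E100XX → F_EXX = 100 ksi.
Total weld length L = 18 in.
Required throat t_e = P_u / (φ × 0.6 F_EXX × L) = 158 / (0.75 × 0.6 × 100 × 18) = 0.1951 in.
Required leg w = t_e / 0.707 = 0.2759 in → use 5/16 in.

w = 5/16 in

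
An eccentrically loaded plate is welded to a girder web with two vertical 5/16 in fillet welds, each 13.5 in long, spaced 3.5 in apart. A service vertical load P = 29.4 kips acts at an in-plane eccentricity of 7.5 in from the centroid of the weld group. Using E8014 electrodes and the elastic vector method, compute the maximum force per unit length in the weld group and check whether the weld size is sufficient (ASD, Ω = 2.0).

E80XX → F_EXX = 80 ksi.
Total weld length L_w = 27 in. Treat welds as unit-width lines.
Polar moment about centroid: J = 2[d³/12 + d(b/2)²] = 2[13.5³/12 + 13.5×1.75²] = 492.8 in³.
Direct shear f_v = P/L_w = 29.4 / 27 = 1.089 kip/in (vertical).
Torsion M = P·e = 29.4 × 7.5 = 220.5 kip·in.
Critical point at (x, y) = (1.75, 6.75) from centroid. f_tx = M·y/J = 3.021 kip/in; f_ty = M·x/J = 0.7831 kip/in.
Resultant f_max = √[f_tx² + (f_v + f_ty)²] = √[3.021² + (1.089 + 0.7831)²] = 3.554 kip/in.
Capacity per unit length: r_n/Ω = (1/2.0) × 0.6 × 80 × (0.707 × 0.3125) = 5.302 kip/in.
3.554 ≤ 5.302 → adequate.

f_max ≈ 3.55 kip/in; adequate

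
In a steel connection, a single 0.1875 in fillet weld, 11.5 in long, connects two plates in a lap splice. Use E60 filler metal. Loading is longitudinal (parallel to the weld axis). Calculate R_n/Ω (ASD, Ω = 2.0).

E60XX → F_EXX = 60 ksi.
Effective throat t_e = 0.707 × 0.1875 = 0.1326 in.
Total length L = 11.5 in; A_we = 0.1326 × 11.5 = 1.524 in².
F_nw = 0.6 F_EXX = 0.6 × 60 = 36 ksi.
R_n = 36 × 1.524 = 54.88 kips; R_n/Ω = 54.88/2.0 = 27.44 kips.

R_n/Ω ≈ 27.4 kips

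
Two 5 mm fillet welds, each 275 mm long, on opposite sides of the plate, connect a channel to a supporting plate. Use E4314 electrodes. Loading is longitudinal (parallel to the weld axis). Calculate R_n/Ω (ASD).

R_n/Ω ≈ 251 kN

E43XX → F_EXX = 430 MPa.
Effective throat t_e = 0.707 × 5 = 3.535 mm.
Total length L = 550 mm; A_we = 3.535 × 550 = 1944 mm².
F_nw = 0.6 F_EXX = 0.6 × 430 = 258 MPa.
R_n = 258 × 1944 × 10⁻³ = 501.6 kN; R_n/Ω = 501.6/2.0 = 250.8 kN.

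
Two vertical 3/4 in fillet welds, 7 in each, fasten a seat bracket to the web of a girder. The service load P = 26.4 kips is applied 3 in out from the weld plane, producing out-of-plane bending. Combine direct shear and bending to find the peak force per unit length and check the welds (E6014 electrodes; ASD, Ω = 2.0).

f_max ≈ 5.2 kip/in; adequate

E60XX → F_EXX = 60 ksi.
L_w = 2 × 7 = 14 in; section modulus (unit throat) S = 2 × L²/6 = 16.33 in².
Direct shear f_v = P/L_w = 26.4/14 = 1.886 kip/in.
Moment M = P × e = 26.4 × 3 = 79.2 kip·in; bending f_b = M/S = 4.849 kip/in.
f_max = √(f_v² + f_b²) = √(1.886² + 4.849²) = 5.203 kip/in.
r_n/Ω = (1/2.0) × 0.6 × 60 × (0.707 × 0.75) = 9.544 kip/in → adequate.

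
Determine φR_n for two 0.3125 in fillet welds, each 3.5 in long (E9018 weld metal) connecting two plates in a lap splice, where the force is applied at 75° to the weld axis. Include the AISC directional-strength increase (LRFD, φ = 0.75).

E90XX → F_EXX = 90 ksi.
t_e = 0.707 × 0.3125 = 0.2209 in; A_we = 0.2209 × 7 = 1.547 in².
Directional factor: 1.0 + 0.5 sin^1.5(75°) = 1.475.
F_nw = 0.6 × 90 × 1.475 = 79.63 ksi.
φR_n = 0.75 × 79.63 × 1.547 = 92.37 kips.

φR_n ≈ 92.4 kips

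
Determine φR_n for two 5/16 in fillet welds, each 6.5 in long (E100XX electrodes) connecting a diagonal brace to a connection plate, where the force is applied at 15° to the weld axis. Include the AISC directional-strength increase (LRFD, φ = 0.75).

φR_n ≈ 138 kip

E100XX → F_EXX = 100 ksi.
t_e = 0.707 × 0.3125 = 0.2209 in; A_we = 0.2209 × 13 = 2.872 in².
Directional factor: 1.0 + 0.5 sin^1.5(15°) = 1.066.
F_nw = 0.6 × 100 × 1.066 = 63.95 ksi.
φR_n = 0.75 × 63.95 × 2.872 = 137.8 kip.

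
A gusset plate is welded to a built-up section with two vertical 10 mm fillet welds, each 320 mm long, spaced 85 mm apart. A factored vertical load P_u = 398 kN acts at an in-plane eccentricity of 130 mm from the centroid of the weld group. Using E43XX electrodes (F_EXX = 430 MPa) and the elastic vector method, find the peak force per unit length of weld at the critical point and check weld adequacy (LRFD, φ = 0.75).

f_max ≈ 1570 N/mm; NOT adequate

Total weld length L_w = 640 mm. Treat welds as unit-width lines.
Polar moment about centroid: J = 2[d³/12 + d(b/2)²] = 2[320³/12 + 320×42.5²] = 6617000 mm³.
Direct shear f_v = P/L_w = 398×10³ / 640 = 621.9 N/mm (vertical).
Torsion M = P·e = 398×10³ × 130 = 51740000 N·mm.
Critical point at (x, y) = (42.5, 160) from centroid. f_tx = M·y/J = 1251 N/mm; f_ty = M·x/J = 332.3 N/mm.
Resultant f_max = √[f_tx² + (f_v + f_ty)²] = √[1251² + (621.9 + 332.3)²] = 1573 N/mm.
Capacity per unit length: φr_n = 0.75 × 0.6 × 430 × (0.707 × 10) = 1368 N/mm.
1573 > 1368 → NOT adequate.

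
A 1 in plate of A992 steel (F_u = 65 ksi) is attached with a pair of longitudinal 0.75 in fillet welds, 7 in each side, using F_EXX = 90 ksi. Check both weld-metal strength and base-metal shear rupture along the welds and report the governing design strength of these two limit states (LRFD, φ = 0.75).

t_e = 0.707 × 0.75 = 0.5302 in; L = 14 in.
Weld metal: φR_n = 0.75 × 0.6 × 90 × 0.5302 × 14 = 300.7 kip.
Base metal (shear rupture): φR_n = 0.75 × 0.6 × 65 × 1 × 14 = 409.5 kip.
Governing: weld metal.

φR_n ≈ 301 kip (weld metal governs)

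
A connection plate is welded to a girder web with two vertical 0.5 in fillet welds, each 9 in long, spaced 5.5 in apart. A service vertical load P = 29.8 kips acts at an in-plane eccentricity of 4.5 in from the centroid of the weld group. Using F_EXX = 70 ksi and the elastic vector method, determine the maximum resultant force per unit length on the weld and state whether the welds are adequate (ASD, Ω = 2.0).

Total weld length L_w = 18 in. Treat welds as unit-width lines.
Polar moment about centroid: J = 2[d³/12 + d(b/2)²] = 2[9³/12 + 9×2.75²] = 257.6 in³.
Direct shear f_v = P/L_w = 29.8 / 18 = 1.656 kip/in (vertical).
Torsion M = P·e = 29.8 × 4.5 = 134.1 kip·in.
Critical point at (x, y) = (2.75, 4.5) from centroid. f_tx = M·y/J = 2.342 kip/in; f_ty = M·x/J = 1.431 kip/in.
Resultant f_max = √[f_tx² + (f_v + f_ty)²] = √[2.342² + (1.656 + 1.431)²] = 3.875 kip/in.
Capacity per unit length: r_n/Ω = (1/2.0) × 0.6 × 70 × (0.707 × 0.5) = 7.423 kip/in.
3.875 ≤ 7.423 → adequate.

f_max ≈ 3.88 kip/in; adequate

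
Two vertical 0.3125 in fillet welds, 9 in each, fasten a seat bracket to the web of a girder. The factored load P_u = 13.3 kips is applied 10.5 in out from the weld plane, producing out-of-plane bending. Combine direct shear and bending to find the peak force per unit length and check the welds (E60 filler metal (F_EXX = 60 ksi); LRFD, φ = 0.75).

f_max ≈ 5.22 kip/in; adequate

L_w = 2 × 9 = 18 in; section modulus (unit throat) S = 2 × L²/6 = 27 in².
Direct shear f_v = P/L_w = 13.3/18 = 0.7389 kip/in.
Moment M = P × e = 13.3 × 10.5 = 139.65 kip·in; bending f_b = M/S = 5.172 kip/in.
f_max = √(f_v² + f_b²) = √(0.7389² + 5.172²) = 5.225 kip/in.
φr_n = 0.75 × 0.6 × 60 × (0.707 × 0.3125) = 5.965 kip/in → adequate.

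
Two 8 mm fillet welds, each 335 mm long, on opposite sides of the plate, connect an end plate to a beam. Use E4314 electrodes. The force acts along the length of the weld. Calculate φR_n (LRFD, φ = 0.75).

E43XX → F_EXX = 430 MPa.
Effective throat t_e = 0.707 × 8 = 5.656 mm.
Total length L = 670 mm; A_we = 5.656 × 670 = 3790 mm².
F_nw = 0.6 F_EXX = 0.6 × 430 = 258 MPa.
φR_n = 0.75 × 258 × 3790 × 10⁻³ = 733.3 kN.

φR_n ≈ 733 kN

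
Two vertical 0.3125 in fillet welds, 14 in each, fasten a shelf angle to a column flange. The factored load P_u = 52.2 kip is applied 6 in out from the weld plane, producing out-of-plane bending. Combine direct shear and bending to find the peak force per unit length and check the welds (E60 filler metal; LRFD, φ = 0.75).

E60XX → F_EXX = 60 ksi.
L_w = 2 × 14 = 28 in; section modulus (unit throat) S = 2 × L²/6 = 65.33 in².
Direct shear f_v = P/L_w = 52.2/28 = 1.864 kip/in.
Moment M = P × e = 52.2 × 6 = 313.2 kip·in; bending f_b = M/S = 4.794 kip/in.
f_max = √(f_v² + f_b²) = √(1.864² + 4.794²) = 5.144 kip/in.
φr_n = 0.75 × 0.6 × 60 × (0.707 × 0.3125) = 5.965 kip/in → adequate.

f_max ≈ 5.14 kip/in; adequate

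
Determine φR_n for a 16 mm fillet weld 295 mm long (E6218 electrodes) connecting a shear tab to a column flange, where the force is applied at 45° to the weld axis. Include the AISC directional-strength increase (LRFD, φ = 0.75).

E62XX → F_EXX = 620 MPa.
t_e = 0.707 × 16 = 11.31 mm; A_we = 11.31 × 295 = 3337 mm².
Directional factor: 1.0 + 0.5 sin^1.5(45°) = 1.297.
F_nw = 0.6 × 620 × 1.297 = 482.6 MPa.
φR_n = 0.75 × 482.6 × 3337 × 10⁻³ = 1208 kN.

φR_n ≈ 1210 kN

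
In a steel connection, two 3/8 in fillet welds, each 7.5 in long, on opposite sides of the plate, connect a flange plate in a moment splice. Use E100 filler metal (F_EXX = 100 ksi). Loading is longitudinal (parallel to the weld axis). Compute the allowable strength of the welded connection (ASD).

Effective throat t_e = 0.707 × 0.375 = 0.2651 in.
Total length L = 15 in; A_we = 0.2651 × 15 = 3.977 in².
F_nw = 0.6 F_EXX = 0.6 × 100 = 60 ksi.
R_n = 60 × 3.977 = 238.6 kips; R_n/Ω = 238.6/2.0 = 119.3 kips.

R_n/Ω ≈ 119 kips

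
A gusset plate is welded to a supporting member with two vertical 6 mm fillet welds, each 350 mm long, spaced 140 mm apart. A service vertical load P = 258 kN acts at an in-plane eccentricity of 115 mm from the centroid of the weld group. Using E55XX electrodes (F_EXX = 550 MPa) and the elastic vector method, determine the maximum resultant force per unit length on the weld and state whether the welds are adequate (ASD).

f_max ≈ 748 N/mm; NOT adequate

Total weld length L_w = 700 mm. Treat welds as unit-width lines.
Polar moment about centroid: J = 2[d³/12 + d(b/2)²] = 2[350³/12 + 350×70²] = 10580000 mm³.
Direct shear f_v = P/L_w = 258×10³ / 700 = 368.6 N/mm (vertical).
Torsion M = P·e = 258×10³ × 115 = 29670000 N·mm.
Critical point at (x, y) = (70, 175) from centroid. f_tx = M·y/J = 491 N/mm; f_ty = M·x/J = 196.4 N/mm.
Resultant f_max = √[f_tx² + (f_v + f_ty)²] = √[491² + (368.6 + 196.4)²] = 748.5 N/mm.
Capacity per unit length: r_n/Ω = (1/2.0) × 0.6 × 550 × (0.707 × 6) = 699.9 N/mm.
748.5 > 699.9 → NOT adequate.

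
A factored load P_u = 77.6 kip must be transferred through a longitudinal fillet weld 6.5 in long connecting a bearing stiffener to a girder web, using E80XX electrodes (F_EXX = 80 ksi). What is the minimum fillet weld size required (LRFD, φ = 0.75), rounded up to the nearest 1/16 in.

Total weld length L = 6.5 in.
Required throat t_e = P_u / (φ × 0.6 F_EXX × L) = 77.6 / (0.75 × 0.6 × 80 × 6.5) = 0.3316 in.
Required leg w = t_e / 0.707 = 0.4691 in → use 1/2 in.

w = 1/2 in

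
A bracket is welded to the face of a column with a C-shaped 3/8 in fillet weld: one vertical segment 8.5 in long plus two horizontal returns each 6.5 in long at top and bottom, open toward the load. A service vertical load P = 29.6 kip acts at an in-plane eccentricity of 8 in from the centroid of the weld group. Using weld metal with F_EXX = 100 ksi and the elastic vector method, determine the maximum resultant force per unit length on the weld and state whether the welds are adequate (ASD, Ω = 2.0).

f_max ≈ 4.91 kip/in; adequate

Total weld length L_w = 21.5 in. Treat welds as unit-width lines.
Centroid: x̄ = 2×6.5×3.25 / 21.5 = 1.965 in from the vertical weld.
Polar moment about centroid: J = I_x + I_y = [8.5³/12 + 2×6.5×4.25²] + [8.5×1.965² + 2(6.5³/12 + 6.5×1.285²)] = 386 in³.
Direct shear f_v = P/L_w = 29.6 / 21.5 = 1.377 kip/in (vertical).
Torsion M = P·e = 29.6 × 8 = 236.8 kip·in.
Critical point at (x, y) = (4.535, 4.25) from centroid. f_tx = M·y/J = 2.607 kip/in; f_ty = M·x/J = 2.782 kip/in.
Resultant f_max = √[f_tx² + (f_v + f_ty)²] = √[2.607² + (1.377 + 2.782)²] = 4.908 kip/in.
Capacity per unit length: r_n/Ω = (1/2.0) × 0.6 × 100 × (0.707 × 0.375) = 7.954 kip/in.
4.908 ≤ 7.954 → adequate.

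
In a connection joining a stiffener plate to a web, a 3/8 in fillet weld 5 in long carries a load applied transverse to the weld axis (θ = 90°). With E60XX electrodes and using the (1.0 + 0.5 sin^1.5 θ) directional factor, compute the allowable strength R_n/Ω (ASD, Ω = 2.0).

E60XX → F_EXX = 60 ksi.
t_e = 0.707 × 0.375 = 0.2651 in; A_we = 0.2651 × 5 = 1.326 in².
Directional factor: 1.0 + 0.5 sin^1.5(90°) = 1.5.
F_nw = 0.6 × 60 × 1.5 = 54 ksi.
R_n/Ω = (54 × 1.326) / 2.0 = 35.79 kip.

R_n/Ω ≈ 35.8 kip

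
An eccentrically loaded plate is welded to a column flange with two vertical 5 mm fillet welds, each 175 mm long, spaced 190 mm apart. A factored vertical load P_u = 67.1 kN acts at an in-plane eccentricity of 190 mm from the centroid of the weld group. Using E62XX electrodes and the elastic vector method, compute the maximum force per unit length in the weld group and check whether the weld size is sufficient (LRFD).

E62XX → F_EXX = 620 MPa.
Total weld length L_w = 350 mm. Treat welds as unit-width lines.
Polar moment about centroid: J = 2[d³/12 + d(b/2)²] = 2[175³/12 + 175×95²] = 4052000 mm³.
Direct shear f_v = P/L_w = 67.1×10³ / 350 = 191.7 N/mm (vertical).
Torsion M = P·e = 67.1×10³ × 190 = 12749000 N·mm.
Critical point at (x, y) = (95, 87.5) from centroid. f_tx = M·y/J = 275.3 N/mm; f_ty = M·x/J = 298.9 N/mm.
Resultant f_max = √[f_tx² + (f_v + f_ty)²] = √[275.3² + (191.7 + 298.9)²] = 562.6 N/mm.
Capacity per unit length: φr_n = 0.75 × 0.6 × 620 × (0.707 × 5) = 986.3 N/mm.
562.6 ≤ 986.3 → adequate.

f_max ≈ 563 N/mm; adequate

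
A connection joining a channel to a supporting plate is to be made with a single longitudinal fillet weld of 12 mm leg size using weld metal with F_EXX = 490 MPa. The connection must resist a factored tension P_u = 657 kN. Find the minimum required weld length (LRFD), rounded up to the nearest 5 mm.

Throat t_e = 0.707 × 12 = 8.484 mm.
φr_n = 0.75 × 0.6 × 490 × 8.484 × 10⁻³ = 1.871 kN/mm.
L_req = P_u / φr_n = 657 / 1.871 = 351.2 mm total.
Round up → use L = 355 mm.

L = 355 mm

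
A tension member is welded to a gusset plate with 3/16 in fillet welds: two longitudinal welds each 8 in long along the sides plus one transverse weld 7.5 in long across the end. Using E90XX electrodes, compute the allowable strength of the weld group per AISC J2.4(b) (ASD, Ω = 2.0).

R_n/Ω ≈ 88.9 kips

E90XX → F_EXX = 90 ksi.
t_e = 0.707 × 0.1875 = 0.1326 in.
R_nwl = 0.6 × 90 × 0.1326 × 16 = 114.5 kips (longitudinal, 2 welds).
R_nwt = 0.6 × 90 × 0.1326 × 7.5 = 53.69 kips (transverse, base value).
(i) R_nwl + R_nwt = 168.2 kips; (ii) 0.85 R_nwl + 1.5 R_nwt = 177.9 kips.
R_n = max = 177.9 kips [governs: (ii)]; R_n/Ω = 88.94 kips.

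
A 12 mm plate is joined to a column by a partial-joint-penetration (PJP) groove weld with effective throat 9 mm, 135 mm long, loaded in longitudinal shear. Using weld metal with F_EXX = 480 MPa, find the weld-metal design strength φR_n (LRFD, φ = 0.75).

φR_n ≈ 262 kN

Effective throat (given) t_e = 9 mm.
A_we = 9 × 135 = 1215 mm².
F_nw = 0.6 F_EXX = 288 MPa.
φR_n = 0.75 × 288 × 1215 × 10⁻³ = 262.4 kN.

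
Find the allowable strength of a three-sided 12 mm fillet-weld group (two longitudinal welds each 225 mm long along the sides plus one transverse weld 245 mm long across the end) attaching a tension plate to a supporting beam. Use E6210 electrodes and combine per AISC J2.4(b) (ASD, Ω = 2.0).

E62XX → F_EXX = 620 MPa.
t_e = 0.707 × 12 = 8.484 mm.
R_nwl = 0.6 × 620 × 8.484 × 450 × 10⁻³ = 1420 kN (longitudinal, 2 welds).
R_nwt = 0.6 × 620 × 8.484 × 245 × 10⁻³ = 773.2 kN (transverse, base value).
(i) R_nwl + R_nwt = 2193 kN; (ii) 0.85 R_nwl + 1.5 R_nwt = 2367 kN.
R_n = max = 2367 kN [governs: (ii)]; R_n/Ω = 1184 kN.

R_n/Ω ≈ 1180 kN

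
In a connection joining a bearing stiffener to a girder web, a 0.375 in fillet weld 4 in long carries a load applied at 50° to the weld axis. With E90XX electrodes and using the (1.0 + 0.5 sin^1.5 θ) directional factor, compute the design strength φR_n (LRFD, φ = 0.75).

φR_n ≈ 57.3 kip

E90XX → F_EXX = 90 ksi.
t_e = 0.707 × 0.375 = 0.2651 in; A_we = 0.2651 × 4 = 1.06 in².
Directional factor: 1.0 + 0.5 sin^1.5(50°) = 1.335.
F_nw = 0.6 × 90 × 1.335 = 72.1 ksi.
φR_n = 0.75 × 72.1 × 1.06 = 57.35 kip.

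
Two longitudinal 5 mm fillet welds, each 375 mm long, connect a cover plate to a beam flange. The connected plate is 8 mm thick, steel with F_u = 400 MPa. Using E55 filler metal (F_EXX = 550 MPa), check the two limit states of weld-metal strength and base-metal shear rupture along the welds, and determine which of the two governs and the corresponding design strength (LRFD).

t_e = 0.707 × 5 = 3.535 mm; L = 750 mm.
Weld metal: φR_n = 0.75 × 0.6 × 550 × 3.535 × 750 × 10⁻³ = 656.2 kN.
Base metal (shear rupture): φR_n = 0.75 × 0.6 × 400 × 8 × 750 × 10⁻³ = 1080 kN.
Governing: weld metal.

φR_n ≈ 656 kN (weld metal governs)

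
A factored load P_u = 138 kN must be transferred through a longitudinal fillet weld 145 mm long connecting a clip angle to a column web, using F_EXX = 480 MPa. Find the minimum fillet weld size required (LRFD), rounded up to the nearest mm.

Total weld length L = 145 mm.
Required throat t_e = P_u / (φ × 0.6 F_EXX × L) = 138 / (0.75 × 0.6 × 480 × 145 × 10⁻³) = 4.406 mm.
Required leg w = t_e / 0.707 = 6.232 mm → use 7 mm.

w = 7 mm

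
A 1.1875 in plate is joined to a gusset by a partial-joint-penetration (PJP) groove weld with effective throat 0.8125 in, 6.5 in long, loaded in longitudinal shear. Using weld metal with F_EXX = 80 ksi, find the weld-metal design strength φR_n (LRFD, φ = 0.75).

φR_n ≈ 190 kips

Effective throat (given) t_e = 0.8125 in.
A_we = 0.8125 × 6.5 = 5.281 in².
F_nw = 0.6 F_EXX = 48 ksi.
φR_n = 0.75 × 48 × 5.281 = 190.1 kips.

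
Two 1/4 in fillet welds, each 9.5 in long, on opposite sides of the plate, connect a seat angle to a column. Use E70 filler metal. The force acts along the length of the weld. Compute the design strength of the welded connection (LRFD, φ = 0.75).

φR_n ≈ 106 kips

E70XX → F_EXX = 70 ksi.
Effective throat t_e = 0.707 × 0.25 = 0.1767 in.
Total length L = 19 in; A_we = 0.1767 × 19 = 3.358 in².
F_nw = 0.6 F_EXX = 0.6 × 70 = 42 ksi.
φR_n = 0.75 × 42 × 3.358 = 105.8 kips.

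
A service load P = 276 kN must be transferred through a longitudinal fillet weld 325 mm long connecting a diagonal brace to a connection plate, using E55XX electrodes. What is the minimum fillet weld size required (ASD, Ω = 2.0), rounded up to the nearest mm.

E55XX → F_EXX = 550 MPa.
Total weld length L = 325 mm.
Required throat t_e = P × Ω / (0.6 F_EXX × L) = 276 × 2.0 / (0.6 × 550 × 325 × 10⁻³) = 5.147 mm.
Required leg w = t_e / 0.707 = 7.28 mm → use 8 mm.

w = 8 mm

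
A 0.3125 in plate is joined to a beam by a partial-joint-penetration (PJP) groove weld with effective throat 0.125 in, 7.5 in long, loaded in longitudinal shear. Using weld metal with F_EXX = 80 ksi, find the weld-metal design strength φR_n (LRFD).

Effective throat (given) t_e = 0.125 in.
A_we = 0.125 × 7.5 = 0.9375 in².
F_nw = 0.6 F_EXX = 48 ksi.
φR_n = 0.75 × 48 × 0.9375 = 33.75 kips.

φR_n ≈ 33.8 kips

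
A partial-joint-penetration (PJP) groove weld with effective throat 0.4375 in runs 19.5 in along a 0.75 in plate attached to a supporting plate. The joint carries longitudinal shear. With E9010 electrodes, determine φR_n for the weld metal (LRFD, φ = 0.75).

φR_n ≈ 346 kips

E90XX → F_EXX = 90 ksi.
Effective throat (given) t_e = 0.4375 in.
A_we = 0.4375 × 19.5 = 8.531 in².
F_nw = 0.6 F_EXX = 54 ksi.
φR_n = 0.75 × 54 × 8.531 = 345.5 kips.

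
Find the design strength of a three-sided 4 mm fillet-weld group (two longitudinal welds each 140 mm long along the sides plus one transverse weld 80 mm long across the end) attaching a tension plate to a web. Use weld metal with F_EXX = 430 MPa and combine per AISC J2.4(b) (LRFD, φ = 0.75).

t_e = 0.707 × 4 = 2.828 mm.
R_nwl = 0.6 × 430 × 2.828 × 280 × 10⁻³ = 204.3 kN (longitudinal, 2 welds).
R_nwt = 0.6 × 430 × 2.828 × 80 × 10⁻³ = 58.37 kN (transverse, base value).
(i) R_nwl + R_nwt = 262.7 kN; (ii) 0.85 R_nwl + 1.5 R_nwt = 261.2 kN.
R_n = max = 262.7 kN [governs: (i)]; φR_n = 197 kN.

φR_n ≈ 197 kN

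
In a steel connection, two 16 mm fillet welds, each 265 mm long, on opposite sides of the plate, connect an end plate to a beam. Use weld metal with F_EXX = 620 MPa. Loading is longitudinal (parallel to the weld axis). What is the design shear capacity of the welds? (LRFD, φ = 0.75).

Effective throat t_e = 0.707 × 16 = 11.31 mm.
Total length L = 530 mm; A_we = 11.31 × 530 = 5995 mm².
F_nw = 0.6 F_EXX = 0.6 × 620 = 372 MPa.
φR_n = 0.75 × 372 × 5995 × 10⁻³ = 1673 kN.

φR_n ≈ 1670 kN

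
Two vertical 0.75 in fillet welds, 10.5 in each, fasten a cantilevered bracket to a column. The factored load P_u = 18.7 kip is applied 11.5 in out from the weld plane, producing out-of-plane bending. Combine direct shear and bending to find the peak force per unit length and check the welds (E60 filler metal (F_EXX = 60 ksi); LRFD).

f_max ≈ 5.92 kip/in; adequate

L_w = 2 × 10.5 = 21 in; section modulus (unit throat) S = 2 × L²/6 = 36.75 in².
Direct shear f_v = P/L_w = 18.7/21 = 0.8905 kip/in.
Moment M = P × e = 18.7 × 11.5 = 215.05 kip·in; bending f_b = M/S = 5.852 kip/in.
f_max = √(f_v² + f_b²) = √(0.8905² + 5.852²) = 5.919 kip/in.
φr_n = 0.75 × 0.6 × 60 × (0.707 × 0.75) = 14.32 kip/in → adequate.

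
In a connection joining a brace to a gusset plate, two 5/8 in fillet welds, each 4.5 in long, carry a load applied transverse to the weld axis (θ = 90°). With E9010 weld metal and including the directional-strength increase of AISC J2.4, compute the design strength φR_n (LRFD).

E90XX → F_EXX = 90 ksi.
t_e = 0.707 × 0.625 = 0.4419 in; A_we = 0.4419 × 9 = 3.977 in².
Directional factor: 1.0 + 0.5 sin^1.5(90°) = 1.5.
F_nw = 0.6 × 90 × 1.5 = 81 ksi.
φR_n = 0.75 × 81 × 3.977 = 241.6 kip.

φR_n ≈ 242 kip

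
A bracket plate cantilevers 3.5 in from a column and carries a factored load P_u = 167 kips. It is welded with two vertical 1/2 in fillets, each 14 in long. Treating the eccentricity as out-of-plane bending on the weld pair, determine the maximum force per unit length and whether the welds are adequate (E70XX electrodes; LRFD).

E70XX → F_EXX = 70 ksi.
L_w = 2 × 14 = 28 in; section modulus (unit throat) S = 2 × L²/6 = 65.33 in².
Direct shear f_v = P/L_w = 167/28 = 5.964 kip/in.
Moment M = P × e = 167 × 3.5 = 584.5 kip·in; bending f_b = M/S = 8.946 kip/in.
f_max = √(f_v² + f_b²) = √(5.964² + 8.946²) = 10.75 kip/in.
φr_n = 0.75 × 0.6 × 70 × (0.707 × 0.5) = 11.14 kip/in → adequate.

f_max ≈ 10.8 kip/in; adequate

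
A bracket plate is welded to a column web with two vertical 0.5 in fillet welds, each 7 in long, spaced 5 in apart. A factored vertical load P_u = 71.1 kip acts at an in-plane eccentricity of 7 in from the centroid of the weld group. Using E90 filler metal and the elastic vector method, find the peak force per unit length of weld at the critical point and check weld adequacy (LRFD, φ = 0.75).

E90XX → F_EXX = 90 ksi.
Total weld length L_w = 14 in. Treat welds as unit-width lines.
Polar moment about centroid: J = 2[d³/12 + d(b/2)²] = 2[7³/12 + 7×2.5²] = 144.7 in³.
Direct shear f_v = P/L_w = 71.1 / 14 = 5.079 kip/in (vertical).
Torsion M = P·e = 71.1 × 7 = 497.7 kip·in.
Critical point at (x, y) = (2.5, 3.5) from centroid. f_tx = M·y/J = 12.04 kip/in; f_ty = M·x/J = 8.601 kip/in.
Resultant f_max = √[f_tx² + (f_v + f_ty)²] = √[12.04² + (5.079 + 8.601)²] = 18.22 kip/in.
Capacity per unit length: φr_n = 0.75 × 0.6 × 90 × (0.707 × 0.5) = 14.32 kip/in.
18.22 > 14.32 → NOT adequate.

f_max ≈ 18.2 kip/in; NOT adequate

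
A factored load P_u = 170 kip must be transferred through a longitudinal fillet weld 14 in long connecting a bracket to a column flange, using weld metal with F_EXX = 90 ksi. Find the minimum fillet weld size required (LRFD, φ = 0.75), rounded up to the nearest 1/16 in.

Total weld length L = 14 in.
Required throat t_e = P_u / (φ × 0.6 F_EXX × L) = 170 / (0.75 × 0.6 × 90 × 14) = 0.2998 in.
Required leg w = t_e / 0.707 = 0.4241 in → use 7/16 in.

w = 7/16 in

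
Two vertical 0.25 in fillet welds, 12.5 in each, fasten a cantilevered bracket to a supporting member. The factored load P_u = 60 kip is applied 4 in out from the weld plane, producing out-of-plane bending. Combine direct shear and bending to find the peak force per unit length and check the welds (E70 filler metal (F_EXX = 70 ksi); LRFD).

f_max ≈ 5.2 kip/in; adequate

L_w = 2 × 12.5 = 25 in; section modulus (unit throat) S = 2 × L²/6 = 52.08 in².
Direct shear f_v = P/L_w = 60/25 = 2.4 kip/in.
Moment M = P × e = 60 × 4 = 240 kip·in; bending f_b = M/S = 4.608 kip/in.
f_max = √(f_v² + f_b²) = √(2.4² + 4.608²) = 5.196 kip/in.
φr_n = 0.75 × 0.6 × 70 × (0.707 × 0.25) = 5.568 kip/in → adequate.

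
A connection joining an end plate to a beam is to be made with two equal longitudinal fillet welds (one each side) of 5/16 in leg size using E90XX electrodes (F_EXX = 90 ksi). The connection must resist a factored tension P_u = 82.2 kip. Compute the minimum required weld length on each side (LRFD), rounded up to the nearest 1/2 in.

Throat t_e = 0.707 × 0.3125 = 0.2209 in.
φr_n = 0.75 × 0.6 × 90 × 0.2209 = 8.948 kip/in.
L_req = P_u / φr_n = 82.2 / 8.948 = 9.186 in total.
Per side: 9.186 / 2 = 4.593 in.
Round up → use L = 5 in on each side.

L = 5 in on each side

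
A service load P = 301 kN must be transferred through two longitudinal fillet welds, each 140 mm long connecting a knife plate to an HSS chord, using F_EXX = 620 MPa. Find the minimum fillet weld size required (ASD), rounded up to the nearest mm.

w = 9 mm

Total weld length L = 280 mm.
Required throat t_e = P × Ω / (0.6 F_EXX × L) = 301 × 2.0 / (0.6 × 620 × 280 × 10⁻³) = 5.78 mm.
Required leg w = t_e / 0.707 = 8.175 mm → use 9 mm.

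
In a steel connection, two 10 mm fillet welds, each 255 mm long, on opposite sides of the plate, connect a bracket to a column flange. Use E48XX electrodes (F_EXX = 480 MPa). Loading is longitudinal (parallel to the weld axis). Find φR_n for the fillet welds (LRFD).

φR_n ≈ 779 kN

Effective throat t_e = 0.707 × 10 = 7.07 mm.
Total length L = 510 mm; A_we = 7.07 × 510 = 3606 mm².
F_nw = 0.6 F_EXX = 0.6 × 480 = 288 MPa.
φR_n = 0.75 × 288 × 3606 × 10⁻³ = 778.8 kN.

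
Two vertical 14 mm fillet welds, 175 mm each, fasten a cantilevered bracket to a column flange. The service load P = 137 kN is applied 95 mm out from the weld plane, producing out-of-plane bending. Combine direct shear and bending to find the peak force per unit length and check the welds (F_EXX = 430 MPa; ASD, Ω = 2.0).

f_max ≈ 1330 N/mm; NOT adequate

L_w = 2 × 175 = 350 mm; section modulus (unit throat) S = 2 × L²/6 = 10210 mm².
Direct shear f_v = P/L_w = 137×10³/350 = 391.4 N/mm.
Moment M = P × e = 137×10³ × 95 = 13015000 N·mm; bending f_b = M/S = 1275 N/mm.
f_max = √(f_v² + f_b²) = √(391.4² + 1275²) = 1334 N/mm.
r_n/Ω = (1/2.0) × 0.6 × 430 × (0.707 × 14) = 1277 N/mm → NOT adequate.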